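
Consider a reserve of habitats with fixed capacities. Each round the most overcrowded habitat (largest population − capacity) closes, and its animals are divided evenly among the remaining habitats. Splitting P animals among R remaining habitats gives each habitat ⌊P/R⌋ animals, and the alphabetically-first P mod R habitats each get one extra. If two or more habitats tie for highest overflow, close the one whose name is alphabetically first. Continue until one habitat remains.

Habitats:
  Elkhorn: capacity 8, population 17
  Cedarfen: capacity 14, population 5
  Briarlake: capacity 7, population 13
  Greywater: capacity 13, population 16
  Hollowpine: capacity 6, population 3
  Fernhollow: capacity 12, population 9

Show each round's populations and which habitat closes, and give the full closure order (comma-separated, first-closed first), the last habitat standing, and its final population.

Closure order: Elkhorn, Briarlake, Greywater, Fernhollow, Hollowpine
Last habitat: Cedarfen with 63 animals

Round 1: Briarlake=13 Cedarfen=5 Elkhorn=17 Fernhollow=9 Greywater=16 Hollowpine=3 → close Elkhorn (overflow 9)
  17÷5 = 3 each, +1 to first 2
Round 2: Briarlake=17 Cedarfen=9 Fernhollow=12 Greywater=19 Hollowpine=6 → close Briarlake (overflow 10)
  17÷4 = 4 each, +1 to first 1
Round 3: Cedarfen=14 Fernhollow=16 Greywater=23 Hollowpine=10 → close Greywater (overflow 10)
  23÷3 = 7 each, +1 to first 2
Round 4: Cedarfen=22 Fernhollow=24 Hollowpine=17 → close Fernhollow (overflow 12)
  24÷2 = 12 each, +1 to first 0
Round 5: Cedarfen=34 Hollowpine=29 → close Hollowpine (overflow 23)
  29÷1 = 29 each, +1 to first 0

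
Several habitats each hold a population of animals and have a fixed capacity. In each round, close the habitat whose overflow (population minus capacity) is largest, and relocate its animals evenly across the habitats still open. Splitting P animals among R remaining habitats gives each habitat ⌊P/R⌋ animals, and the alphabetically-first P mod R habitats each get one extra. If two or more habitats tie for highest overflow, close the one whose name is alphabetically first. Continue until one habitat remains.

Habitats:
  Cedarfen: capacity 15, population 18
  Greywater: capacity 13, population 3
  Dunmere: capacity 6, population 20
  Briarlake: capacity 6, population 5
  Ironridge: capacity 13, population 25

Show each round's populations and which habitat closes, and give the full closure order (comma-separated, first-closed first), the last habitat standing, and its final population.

Closure order: Dunmere, Ironridge, Cedarfen, Briarlake
Last habitat: Greywater with 71 animals

Round 1: Briarlake=5 Cedarfen=18 Dunmere=20 Greywater=3 Ironridge=25 → close Dunmere (overflow 14)
  20÷4 = 5 each, +1 to first 0
Round 2: Briarlake=10 Cedarfen=23 Greywater=8 Ironridge=30 → close Ironridge (overflow 17)
  30÷3 = 10 each, +1 to first 0
Round 3: Briarlake=20 Cedarfen=33 Greywater=18 → close Cedarfen (overflow 18)
  33÷2 = 16 each, +1 to first 1
Round 4: Briarlake=37 Greywater=34 → close Briarlake (overflow 31)
  37÷1 = 37 each, +1 to first 0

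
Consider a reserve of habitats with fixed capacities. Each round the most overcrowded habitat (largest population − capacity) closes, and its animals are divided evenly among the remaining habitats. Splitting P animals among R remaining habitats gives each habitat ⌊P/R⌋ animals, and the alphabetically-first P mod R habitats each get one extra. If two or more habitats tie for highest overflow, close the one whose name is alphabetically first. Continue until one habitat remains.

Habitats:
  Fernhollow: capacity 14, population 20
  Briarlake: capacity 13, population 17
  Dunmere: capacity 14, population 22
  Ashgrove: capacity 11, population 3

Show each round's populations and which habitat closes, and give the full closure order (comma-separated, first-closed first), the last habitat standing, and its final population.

Closure order: Dunmere, Fernhollow, Briarlake
Last habitat: Ashgrove with 62 animals

Round 1: Ashgrove=3 Briarlake=17 Dunmere=22 Fernhollow=20 → close Dunmere (overflow 8)
  22÷3 = 7 each, +1 to first 1
Round 2: Ashgrove=11 Briarlake=24 Fernhollow=27 → close Fernhollow (overflow 13)
  27÷2 = 13 each, +1 to first 1
Round 3: Ashgrove=25 Briarlake=37 → close Briarlake (overflow 24)
  37÷1 = 37 each, +1 to first 0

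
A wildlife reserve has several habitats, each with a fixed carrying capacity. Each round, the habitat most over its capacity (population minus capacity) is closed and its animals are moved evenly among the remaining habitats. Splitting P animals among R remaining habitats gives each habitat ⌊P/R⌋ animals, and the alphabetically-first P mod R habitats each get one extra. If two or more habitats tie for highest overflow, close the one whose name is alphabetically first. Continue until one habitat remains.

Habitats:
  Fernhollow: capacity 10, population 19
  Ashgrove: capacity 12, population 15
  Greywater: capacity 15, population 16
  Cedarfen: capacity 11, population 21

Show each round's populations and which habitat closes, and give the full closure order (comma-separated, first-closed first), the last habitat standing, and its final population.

Round 1: Ashgrove=15 Cedarfen=21 Fernhollow=19 Greywater=16 → close Cedarfen (overflow 10)
  21÷3 = 7 each, +1 to first 0
Round 2: Ashgrove=22 Fernhollow=26 Greywater=23 → close Fernhollow (overflow 16)
  26÷2 = 13 each, +1 to first 0
Round 3: Ashgrove=35 Greywater=36 → close Ashgrove (overflow 23)
  35÷1 = 35 each, +1 to first 0

Closure order: Cedarfen, Fernhollow, Ashgrove
Last habitat: Greywater with 71 animals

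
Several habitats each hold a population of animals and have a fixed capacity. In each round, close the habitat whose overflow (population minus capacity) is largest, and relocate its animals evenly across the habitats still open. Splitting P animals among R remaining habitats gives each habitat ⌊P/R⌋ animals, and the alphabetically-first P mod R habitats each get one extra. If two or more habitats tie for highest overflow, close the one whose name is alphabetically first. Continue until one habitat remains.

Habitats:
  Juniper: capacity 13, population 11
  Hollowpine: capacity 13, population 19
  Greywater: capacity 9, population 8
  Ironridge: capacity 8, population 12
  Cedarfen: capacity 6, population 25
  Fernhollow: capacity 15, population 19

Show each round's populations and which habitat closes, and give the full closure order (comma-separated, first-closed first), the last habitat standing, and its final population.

Closure order: Cedarfen, Hollowpine, Fernhollow, Ironridge, Greywater
Last habitat: Juniper with 94 animals

Round 1: Cedarfen=25 Fernhollow=19 Greywater=8 Hollowpine=19 Ironridge=12 Juniper=11 → close Cedarfen (overflow 19)
  25÷5 = 5 each, +1 to first 0
Round 2: Fernhollow=24 Greywater=13 Hollowpine=24 Ironridge=17 Juniper=16 → close Hollowpine (overflow 11)
  24÷4 = 6 each, +1 to first 0
Round 3: Fernhollow=30 Greywater=19 Ironridge=23 Juniper=22 → close Fernhollow (overflow 15)
  30÷3 = 10 each, +1 to first 0
Round 4: Greywater=29 Ironridge=33 Juniper=32 → close Ironridge (overflow 25)
  33÷2 = 16 each, +1 to first 1
Round 5: Greywater=46 Juniper=48 → close Greywater (overflow 37)
  46÷1 = 46 each, +1 to first 0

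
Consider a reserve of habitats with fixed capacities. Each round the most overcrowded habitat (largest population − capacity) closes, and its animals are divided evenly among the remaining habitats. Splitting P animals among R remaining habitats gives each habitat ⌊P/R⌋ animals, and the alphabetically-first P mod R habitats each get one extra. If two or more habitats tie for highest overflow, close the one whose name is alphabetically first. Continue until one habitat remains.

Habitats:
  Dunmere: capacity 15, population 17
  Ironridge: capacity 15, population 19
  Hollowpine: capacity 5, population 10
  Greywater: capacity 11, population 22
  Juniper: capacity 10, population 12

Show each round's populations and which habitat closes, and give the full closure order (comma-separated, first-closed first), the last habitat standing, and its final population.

Round 1: Dunmere=17 Greywater=22 Hollowpine=10 Ironridge=19 Juniper=12 → close Greywater (overflow 11)
  22÷4 = 5 each, +1 to first 2
Round 2: Dunmere=23 Hollowpine=16 Ironridge=24 Juniper=17 → close Hollowpine (overflow 11)
  16÷3 = 5 each, +1 to first 1
Round 3: Dunmere=29 Ironridge=29 Juniper=22 → close Dunmere (overflow 14)
  29÷2 = 14 each, +1 to first 1
Round 4: Ironridge=44 Juniper=36 → close Ironridge (overflow 29)
  44÷1 = 44 each, +1 to first 0

Closure order: Greywater, Hollowpine, Dunmere, Ironridge
Last habitat: Juniper with 80 animals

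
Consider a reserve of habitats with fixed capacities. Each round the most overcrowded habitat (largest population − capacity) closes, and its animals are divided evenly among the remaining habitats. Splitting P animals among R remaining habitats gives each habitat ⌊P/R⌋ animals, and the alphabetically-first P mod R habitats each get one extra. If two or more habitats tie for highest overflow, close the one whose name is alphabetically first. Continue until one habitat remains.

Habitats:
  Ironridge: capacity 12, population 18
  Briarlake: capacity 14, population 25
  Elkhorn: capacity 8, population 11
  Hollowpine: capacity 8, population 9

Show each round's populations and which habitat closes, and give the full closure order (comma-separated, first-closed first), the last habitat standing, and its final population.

Round 1: Briarlake=25 Elkhorn=11 Hollowpine=9 Ironridge=18 → close Briarlake (overflow 11)
  25÷3 = 8 each, +1 to first 1
Round 2: Elkhorn=20 Hollowpine=17 Ironridge=26 → close Ironridge (overflow 14)
  26÷2 = 13 each, +1 to first 0
Round 3: Elkhorn=33 Hollowpine=30 → close Elkhorn (overflow 25)
  33÷1 = 33 each, +1 to first 0

Closure order: Briarlake, Ironridge, Elkhorn
Last habitat: Hollowpine with 63 animals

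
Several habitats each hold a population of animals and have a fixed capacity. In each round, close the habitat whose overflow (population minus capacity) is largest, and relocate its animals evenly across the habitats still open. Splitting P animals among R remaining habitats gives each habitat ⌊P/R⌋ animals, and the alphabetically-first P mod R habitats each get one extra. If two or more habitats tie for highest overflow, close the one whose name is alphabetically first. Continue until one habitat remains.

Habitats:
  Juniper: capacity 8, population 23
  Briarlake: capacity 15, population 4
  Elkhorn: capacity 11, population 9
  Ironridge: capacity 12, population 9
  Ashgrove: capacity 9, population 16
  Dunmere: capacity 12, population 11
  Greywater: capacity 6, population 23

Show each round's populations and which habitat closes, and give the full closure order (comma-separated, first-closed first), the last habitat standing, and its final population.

Closure order: Greywater, Juniper, Ashgrove, Dunmere, Elkhorn, Ironridge
Last habitat: Briarlake with 95 animals

Round 1: Ashgrove=16 Briarlake=4 Dunmere=11 Elkhorn=9 Greywater=23 Ironridge=9 Juniper=23 → close Greywater (overflow 17)
  23÷6 = 3 each, +1 to first 5
Round 2: Ashgrove=20 Briarlake=8 Dunmere=15 Elkhorn=13 Ironridge=13 Juniper=26 → close Juniper (overflow 18)
  26÷5 = 5 each, +1 to first 1
Round 3: Ashgrove=26 Briarlake=13 Dunmere=20 Elkhorn=18 Ironridge=18 → close Ashgrove (overflow 17)
  26÷4 = 6 each, +1 to first 2
Round 4: Briarlake=20 Dunmere=27 Elkhorn=24 Ironridge=24 → close Dunmere (overflow 15)
  27÷3 = 9 each, +1 to first 0
Round 5: Briarlake=29 Elkhorn=33 Ironridge=33 → close Elkhorn (overflow 22)
  33÷2 = 16 each, +1 to first 1
Round 6: Briarlake=46 Ironridge=49 → close Ironridge (overflow 37)
  49÷1 = 49 each, +1 to first 0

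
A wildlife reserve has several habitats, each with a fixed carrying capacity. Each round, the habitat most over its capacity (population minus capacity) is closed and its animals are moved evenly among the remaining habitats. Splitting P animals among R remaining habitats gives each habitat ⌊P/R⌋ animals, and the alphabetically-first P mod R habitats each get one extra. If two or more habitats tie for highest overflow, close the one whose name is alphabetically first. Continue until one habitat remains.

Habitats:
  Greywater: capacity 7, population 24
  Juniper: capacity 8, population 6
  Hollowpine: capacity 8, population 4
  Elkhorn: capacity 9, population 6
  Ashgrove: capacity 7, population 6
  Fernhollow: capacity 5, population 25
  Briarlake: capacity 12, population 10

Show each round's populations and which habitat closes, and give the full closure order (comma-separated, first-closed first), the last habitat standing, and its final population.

Closure order: Fernhollow, Greywater, Ashgrove, Briarlake, Elkhorn, Juniper
Last habitat: Hollowpine with 81 animals

Round 1: Ashgrove=6 Briarlake=10 Elkhorn=6 Fernhollow=25 Greywater=24 Hollowpine=4 Juniper=6 → close Fernhollow (overflow 20)
  25÷6 = 4 each, +1 to first 1
Round 2: Ashgrove=11 Briarlake=14 Elkhorn=10 Greywater=28 Hollowpine=8 Juniper=10 → close Greywater (overflow 21)
  28÷5 = 5 each, +1 to first 3
Round 3: Ashgrove=17 Briarlake=20 Elkhorn=16 Hollowpine=13 Juniper=15 → close Ashgrove (overflow 10)
  17÷4 = 4 each, +1 to first 1
Round 4: Briarlake=25 Elkhorn=20 Hollowpine=17 Juniper=19 → close Briarlake (overflow 13)
  25÷3 = 8 each, +1 to first 1
Round 5: Elkhorn=29 Hollowpine=25 Juniper=27 → close Elkhorn (overflow 20)
  29÷2 = 14 each, +1 to first 1
Round 6: Hollowpine=40 Juniper=41 → close Juniper (overflow 33)
  41÷1 = 41 each, +1 to first 0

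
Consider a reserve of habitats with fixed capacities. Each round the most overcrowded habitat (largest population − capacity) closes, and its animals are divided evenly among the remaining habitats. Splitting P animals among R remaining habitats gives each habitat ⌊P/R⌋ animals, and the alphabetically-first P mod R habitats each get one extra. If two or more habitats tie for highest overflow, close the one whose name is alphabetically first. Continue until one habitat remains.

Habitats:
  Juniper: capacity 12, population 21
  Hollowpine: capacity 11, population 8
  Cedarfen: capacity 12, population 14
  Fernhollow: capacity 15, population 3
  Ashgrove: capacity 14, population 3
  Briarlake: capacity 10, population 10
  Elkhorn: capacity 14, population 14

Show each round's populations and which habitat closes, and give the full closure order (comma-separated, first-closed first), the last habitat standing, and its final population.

Closure order: Juniper, Cedarfen, Briarlake, Elkhorn, Hollowpine, Ashgrove
Last habitat: Fernhollow with 73 animals

Round 1: Ashgrove=3 Briarlake=10 Cedarfen=14 Elkhorn=14 Fernhollow=3 Hollowpine=8 Juniper=21 → close Juniper (overflow 9)
  21÷6 = 3 each, +1 to first 3
Round 2: Ashgrove=7 Briarlake=14 Cedarfen=18 Elkhorn=17 Fernhollow=6 Hollowpine=11 → close Cedarfen (overflow 6)
  18÷5 = 3 each, +1 to first 3
Round 3: Ashgrove=11 Briarlake=18 Elkhorn=21 Fernhollow=9 Hollowpine=14 → close Briarlake (overflow 8)
  18÷4 = 4 each, +1 to first 2
Round 4: Ashgrove=16 Elkhorn=26 Fernhollow=13 Hollowpine=18 → close Elkhorn (overflow 12)
  26÷3 = 8 each, +1 to first 2
Round 5: Ashgrove=25 Fernhollow=22 Hollowpine=26 → close Hollowpine (overflow 15)
  26÷2 = 13 each, +1 to first 0
Round 6: Ashgrove=38 Fernhollow=35 → close Ashgrove (overflow 24)
  38÷1 = 38 each, +1 to first 0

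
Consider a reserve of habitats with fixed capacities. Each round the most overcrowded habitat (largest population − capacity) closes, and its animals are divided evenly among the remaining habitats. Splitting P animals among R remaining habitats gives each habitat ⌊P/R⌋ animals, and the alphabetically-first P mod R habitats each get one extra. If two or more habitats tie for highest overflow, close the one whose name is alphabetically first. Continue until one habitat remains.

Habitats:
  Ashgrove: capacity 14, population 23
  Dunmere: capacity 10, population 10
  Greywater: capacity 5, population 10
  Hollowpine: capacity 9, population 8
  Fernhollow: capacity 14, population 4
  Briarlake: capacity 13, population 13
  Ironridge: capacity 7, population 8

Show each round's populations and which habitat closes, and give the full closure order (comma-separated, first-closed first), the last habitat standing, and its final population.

Round 1: Ashgrove=23 Briarlake=13 Dunmere=10 Fernhollow=4 Greywater=10 Hollowpine=8 Ironridge=8 → close Ashgrove (overflow 9)
  23÷6 = 3 each, +1 to first 5
Round 2: Briarlake=17 Dunmere=14 Fernhollow=8 Greywater=14 Hollowpine=12 Ironridge=11 → close Greywater (overflow 9)
  14÷5 = 2 each, +1 to first 4
Round 3: Briarlake=20 Dunmere=17 Fernhollow=11 Hollowpine=15 Ironridge=13 → close Briarlake (overflow 7)
  20÷4 = 5 each, +1 to first 0
Round 4: Dunmere=22 Fernhollow=16 Hollowpine=20 Ironridge=18 → close Dunmere (overflow 12)
  22÷3 = 7 each, +1 to first 1
Round 5: Fernhollow=24 Hollowpine=27 Ironridge=25 → close Hollowpine (overflow 18)
  27÷2 = 13 each, +1 to first 1
Round 6: Fernhollow=38 Ironridge=38 → close Ironridge (overflow 31)
  38÷1 = 38 each, +1 to first 0

Closure order: Ashgrove, Greywater, Briarlake, Dunmere, Hollowpine, Ironridge
Last habitat: Fernhollow with 76 animals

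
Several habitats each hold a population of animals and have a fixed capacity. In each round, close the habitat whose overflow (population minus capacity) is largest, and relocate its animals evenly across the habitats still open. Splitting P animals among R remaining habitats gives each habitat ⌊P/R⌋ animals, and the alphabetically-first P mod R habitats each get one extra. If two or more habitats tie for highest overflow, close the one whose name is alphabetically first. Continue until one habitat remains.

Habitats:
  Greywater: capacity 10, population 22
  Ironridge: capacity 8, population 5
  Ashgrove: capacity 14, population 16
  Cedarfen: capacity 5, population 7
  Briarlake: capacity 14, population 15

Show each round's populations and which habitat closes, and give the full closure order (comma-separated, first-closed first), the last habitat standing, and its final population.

Round 1: Ashgrove=16 Briarlake=15 Cedarfen=7 Greywater=22 Ironridge=5 → close Greywater (overflow 12)
  22÷4 = 5 each, +1 to first 2
Round 2: Ashgrove=22 Briarlake=21 Cedarfen=12 Ironridge=10 → close Ashgrove (overflow 8)
  22÷3 = 7 each, +1 to first 1
Round 3: Briarlake=29 Cedarfen=19 Ironridge=17 → close Briarlake (overflow 15)
  29÷2 = 14 each, +1 to first 1
Round 4: Cedarfen=34 Ironridge=31 → close Cedarfen (overflow 29)
  34÷1 = 34 each, +1 to first 0

Closure order: Greywater, Ashgrove, Briarlake, Cedarfen
Last habitat: Ironridge with 65 animals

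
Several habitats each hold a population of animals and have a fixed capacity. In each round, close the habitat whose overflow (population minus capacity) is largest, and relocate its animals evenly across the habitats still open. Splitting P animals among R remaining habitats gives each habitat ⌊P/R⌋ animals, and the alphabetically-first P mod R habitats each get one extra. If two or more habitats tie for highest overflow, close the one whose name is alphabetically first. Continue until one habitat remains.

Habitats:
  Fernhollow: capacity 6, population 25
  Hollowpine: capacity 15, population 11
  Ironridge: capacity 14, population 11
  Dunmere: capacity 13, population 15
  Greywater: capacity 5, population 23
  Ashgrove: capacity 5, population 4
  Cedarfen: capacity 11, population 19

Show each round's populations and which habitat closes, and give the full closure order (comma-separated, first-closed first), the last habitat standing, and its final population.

Round 1: Ashgrove=4 Cedarfen=19 Dunmere=15 Fernhollow=25 Greywater=23 Hollowpine=11 Ironridge=11 → close Fernhollow (overflow 19)
  25÷6 = 4 each, +1 to first 1
Round 2: Ashgrove=9 Cedarfen=23 Dunmere=19 Greywater=27 Hollowpine=15 Ironridge=15 → close Greywater (overflow 22)
  27÷5 = 5 each, +1 to first 2
Round 3: Ashgrove=15 Cedarfen=29 Dunmere=24 Hollowpine=20 Ironridge=20 → close Cedarfen (overflow 18)
  29÷4 = 7 each, +1 to first 1
Round 4: Ashgrove=23 Dunmere=31 Hollowpine=27 Ironridge=27 → close Ashgrove (overflow 18)
  23÷3 = 7 each, +1 to first 2
Round 5: Dunmere=39 Hollowpine=35 Ironridge=34 → close Dunmere (overflow 26)
  39÷2 = 19 each, +1 to first 1
Round 6: Hollowpine=55 Ironridge=53 → close Hollowpine (overflow 40)
  55÷1 = 55 each, +1 to first 0

Closure order: Fernhollow, Greywater, Cedarfen, Ashgrove, Dunmere, Hollowpine
Last habitat: Ironridge with 108 animals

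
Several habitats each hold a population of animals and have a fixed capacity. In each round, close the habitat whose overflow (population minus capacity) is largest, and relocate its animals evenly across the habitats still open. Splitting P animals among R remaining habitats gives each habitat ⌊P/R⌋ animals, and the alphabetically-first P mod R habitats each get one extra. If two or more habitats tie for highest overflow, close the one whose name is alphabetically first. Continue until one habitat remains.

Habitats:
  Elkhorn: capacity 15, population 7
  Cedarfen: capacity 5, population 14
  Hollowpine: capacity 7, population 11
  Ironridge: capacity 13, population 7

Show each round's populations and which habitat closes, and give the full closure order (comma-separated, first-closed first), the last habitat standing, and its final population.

Closure order: Cedarfen, Hollowpine, Ironridge
Last habitat: Elkhorn with 39 animals

Round 1: Cedarfen=14 Elkhorn=7 Hollowpine=11 Ironridge=7 → close Cedarfen (overflow 9)
  14÷3 = 4 each, +1 to first 2
Round 2: Elkhorn=12 Hollowpine=16 Ironridge=11 → close Hollowpine (overflow 9)
  16÷2 = 8 each, +1 to first 0
Round 3: Elkhorn=20 Ironridge=19 → close Ironridge (overflow 6)
  19÷1 = 19 each, +1 to first 0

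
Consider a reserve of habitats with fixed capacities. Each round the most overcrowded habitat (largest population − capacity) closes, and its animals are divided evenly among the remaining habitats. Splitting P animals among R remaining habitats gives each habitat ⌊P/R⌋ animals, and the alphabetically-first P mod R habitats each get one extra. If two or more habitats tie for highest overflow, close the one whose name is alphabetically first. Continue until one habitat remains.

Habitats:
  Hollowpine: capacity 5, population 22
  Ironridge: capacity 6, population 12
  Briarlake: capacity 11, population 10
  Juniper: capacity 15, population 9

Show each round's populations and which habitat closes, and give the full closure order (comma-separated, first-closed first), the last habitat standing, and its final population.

Closure order: Hollowpine, Ironridge, Briarlake
Last habitat: Juniper with 53 animals

Round 1: Briarlake=10 Hollowpine=22 Ironridge=12 Juniper=9 → close Hollowpine (overflow 17)
  22÷3 = 7 each, +1 to first 1
Round 2: Briarlake=18 Ironridge=19 Juniper=16 → close Ironridge (overflow 13)
  19÷2 = 9 each, +1 to first 1
Round 3: Briarlake=28 Juniper=25 → close Briarlake (overflow 17)
  28÷1 = 28 each, +1 to first 0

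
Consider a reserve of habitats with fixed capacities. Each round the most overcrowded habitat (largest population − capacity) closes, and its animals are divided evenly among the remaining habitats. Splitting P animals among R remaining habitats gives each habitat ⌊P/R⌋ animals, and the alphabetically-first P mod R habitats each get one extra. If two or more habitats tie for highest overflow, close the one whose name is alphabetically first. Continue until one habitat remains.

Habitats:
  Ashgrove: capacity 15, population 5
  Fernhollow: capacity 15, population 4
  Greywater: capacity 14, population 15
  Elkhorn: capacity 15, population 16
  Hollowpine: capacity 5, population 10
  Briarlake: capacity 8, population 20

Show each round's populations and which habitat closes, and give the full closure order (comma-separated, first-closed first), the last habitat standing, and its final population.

Round 1: Ashgrove=5 Briarlake=20 Elkhorn=16 Fernhollow=4 Greywater=15 Hollowpine=10 → close Briarlake (overflow 12)
  20÷5 = 4 each, +1 to first 0
Round 2: Ashgrove=9 Elkhorn=20 Fernhollow=8 Greywater=19 Hollowpine=14 → close Hollowpine (overflow 9)
  14÷4 = 3 each, +1 to first 2
Round 3: Ashgrove=13 Elkhorn=24 Fernhollow=11 Greywater=22 → close Elkhorn (overflow 9)
  24÷3 = 8 each, +1 to first 0
Round 4: Ashgrove=21 Fernhollow=19 Greywater=30 → close Greywater (overflow 16)
  30÷2 = 15 each, +1 to first 0
Round 5: Ashgrove=36 Fernhollow=34 → close Ashgrove (overflow 21)
  36÷1 = 36 each, +1 to first 0

Closure order: Briarlake, Hollowpine, Elkhorn, Greywater, Ashgrove
Last habitat: Fernhollow with 70 animals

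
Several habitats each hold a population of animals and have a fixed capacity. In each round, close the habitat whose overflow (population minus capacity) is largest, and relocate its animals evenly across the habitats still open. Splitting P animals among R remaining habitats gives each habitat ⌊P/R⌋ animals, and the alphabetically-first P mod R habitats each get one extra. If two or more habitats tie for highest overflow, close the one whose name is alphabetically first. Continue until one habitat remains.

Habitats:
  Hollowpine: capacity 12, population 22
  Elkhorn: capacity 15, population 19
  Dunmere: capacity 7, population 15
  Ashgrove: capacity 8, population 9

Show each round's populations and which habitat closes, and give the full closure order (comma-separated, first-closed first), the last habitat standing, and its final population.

Round 1: Ashgrove=9 Dunmere=15 Elkhorn=19 Hollowpine=22 → close Hollowpine (overflow 10)
  22÷3 = 7 each, +1 to first 1
Round 2: Ashgrove=17 Dunmere=22 Elkhorn=26 → close Dunmere (overflow 15)
  22÷2 = 11 each, +1 to first 0
Round 3: Ashgrove=28 Elkhorn=37 → close Elkhorn (overflow 22)
  37÷1 = 37 each, +1 to first 0

Closure order: Hollowpine, Dunmere, Elkhorn
Last habitat: Ashgrove with 65 animals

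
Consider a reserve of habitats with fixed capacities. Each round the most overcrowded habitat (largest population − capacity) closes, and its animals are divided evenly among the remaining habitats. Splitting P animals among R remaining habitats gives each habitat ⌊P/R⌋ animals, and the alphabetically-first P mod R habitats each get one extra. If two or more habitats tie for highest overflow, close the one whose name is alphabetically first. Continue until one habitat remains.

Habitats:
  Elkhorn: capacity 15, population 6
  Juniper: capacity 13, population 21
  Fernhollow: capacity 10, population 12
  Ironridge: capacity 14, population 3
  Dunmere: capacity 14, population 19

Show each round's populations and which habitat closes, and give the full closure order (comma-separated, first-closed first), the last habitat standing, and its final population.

Closure order: Juniper, Dunmere, Fernhollow, Elkhorn
Last habitat: Ironridge with 61 animals

Round 1: Dunmere=19 Elkhorn=6 Fernhollow=12 Ironridge=3 Juniper=21 → close Juniper (overflow 8)
  21÷4 = 5 each, +1 to first 1
Round 2: Dunmere=25 Elkhorn=11 Fernhollow=17 Ironridge=8 → close Dunmere (overflow 11)
  25÷3 = 8 each, +1 to first 1
Round 3: Elkhorn=20 Fernhollow=25 Ironridge=16 → close Fernhollow (overflow 15)
  25÷2 = 12 each, +1 to first 1
Round 4: Elkhorn=33 Ironridge=28 → close Elkhorn (overflow 18)
  33÷1 = 33 each, +1 to first 0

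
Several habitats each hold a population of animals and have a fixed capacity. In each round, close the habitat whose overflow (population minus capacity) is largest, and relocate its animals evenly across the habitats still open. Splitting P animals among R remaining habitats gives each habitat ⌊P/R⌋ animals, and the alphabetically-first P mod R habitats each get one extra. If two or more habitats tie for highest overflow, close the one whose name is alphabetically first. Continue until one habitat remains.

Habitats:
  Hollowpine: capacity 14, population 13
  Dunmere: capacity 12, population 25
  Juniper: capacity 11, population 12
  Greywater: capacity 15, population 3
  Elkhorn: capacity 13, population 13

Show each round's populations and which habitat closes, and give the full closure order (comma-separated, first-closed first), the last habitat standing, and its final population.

Closure order: Dunmere, Elkhorn, Juniper, Hollowpine
Last habitat: Greywater with 66 animals

Round 1: Dunmere=25 Elkhorn=13 Greywater=3 Hollowpine=13 Juniper=12 → close Dunmere (overflow 13)
  25÷4 = 6 each, +1 to first 1
Round 2: Elkhorn=20 Greywater=9 Hollowpine=19 Juniper=18 → close Elkhorn (overflow 7)
  20÷3 = 6 each, +1 to first 2
Round 3: Greywater=16 Hollowpine=26 Juniper=24 → close Juniper (overflow 13)
  24÷2 = 12 each, +1 to first 0
Round 4: Greywater=28 Hollowpine=38 → close Hollowpine (overflow 24)
  38÷1 = 38 each, +1 to first 0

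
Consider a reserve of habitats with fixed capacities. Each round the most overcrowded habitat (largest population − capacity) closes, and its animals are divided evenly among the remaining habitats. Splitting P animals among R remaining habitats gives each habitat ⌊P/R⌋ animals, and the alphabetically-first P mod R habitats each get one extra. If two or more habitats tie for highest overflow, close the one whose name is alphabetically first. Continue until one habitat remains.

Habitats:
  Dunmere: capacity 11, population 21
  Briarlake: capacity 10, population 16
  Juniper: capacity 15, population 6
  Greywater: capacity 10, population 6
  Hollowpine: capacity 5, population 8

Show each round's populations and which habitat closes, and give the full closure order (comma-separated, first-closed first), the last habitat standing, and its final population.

Round 1: Briarlake=16 Dunmere=21 Greywater=6 Hollowpine=8 Juniper=6 → close Dunmere (overflow 10)
  21÷4 = 5 each, +1 to first 1
Round 2: Briarlake=22 Greywater=11 Hollowpine=13 Juniper=11 → close Briarlake (overflow 12)
  22÷3 = 7 each, +1 to first 1
Round 3: Greywater=19 Hollowpine=20 Juniper=18 → close Hollowpine (overflow 15)
  20÷2 = 10 each, +1 to first 0
Round 4: Greywater=29 Juniper=28 → close Greywater (overflow 19)
  29÷1 = 29 each, +1 to first 0

Closure order: Dunmere, Briarlake, Hollowpine, Greywater
Last habitat: Juniper with 57 animals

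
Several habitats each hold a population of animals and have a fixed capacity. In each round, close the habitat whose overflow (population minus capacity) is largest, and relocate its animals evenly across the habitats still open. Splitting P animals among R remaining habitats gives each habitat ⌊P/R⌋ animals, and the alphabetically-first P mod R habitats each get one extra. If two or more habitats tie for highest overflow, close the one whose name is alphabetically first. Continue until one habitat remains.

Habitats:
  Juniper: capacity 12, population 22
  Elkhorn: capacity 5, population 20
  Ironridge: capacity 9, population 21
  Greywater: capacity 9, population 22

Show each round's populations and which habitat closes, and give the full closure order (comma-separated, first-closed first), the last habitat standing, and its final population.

Round 1: Elkhorn=20 Greywater=22 Ironridge=21 Juniper=22 → close Elkhorn (overflow 15)
  20÷3 = 6 each, +1 to first 2
Round 2: Greywater=29 Ironridge=28 Juniper=28 → close Greywater (overflow 20)
  29÷2 = 14 each, +1 to first 1
Round 3: Ironridge=43 Juniper=42 → close Ironridge (overflow 34)
  43÷1 = 43 each, +1 to first 0

Closure order: Elkhorn, Greywater, Ironridge
Last habitat: Juniper with 85 animals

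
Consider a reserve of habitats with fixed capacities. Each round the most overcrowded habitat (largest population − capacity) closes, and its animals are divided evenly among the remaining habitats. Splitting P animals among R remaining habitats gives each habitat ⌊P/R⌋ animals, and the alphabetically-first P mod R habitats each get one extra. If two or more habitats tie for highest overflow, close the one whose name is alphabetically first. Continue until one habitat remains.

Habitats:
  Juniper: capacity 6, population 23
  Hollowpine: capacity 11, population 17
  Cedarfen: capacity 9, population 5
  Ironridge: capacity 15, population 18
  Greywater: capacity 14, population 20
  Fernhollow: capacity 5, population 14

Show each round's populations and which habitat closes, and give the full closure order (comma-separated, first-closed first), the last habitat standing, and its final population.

Closure order: Juniper, Fernhollow, Greywater, Hollowpine, Ironridge
Last habitat: Cedarfen with 97 animals

Round 1: Cedarfen=5 Fernhollow=14 Greywater=20 Hollowpine=17 Ironridge=18 Juniper=23 → close Juniper (overflow 17)
  23÷5 = 4 each, +1 to first 3
Round 2: Cedarfen=10 Fernhollow=19 Greywater=25 Hollowpine=21 Ironridge=22 → close Fernhollow (overflow 14)
  19÷4 = 4 each, +1 to first 3
Round 3: Cedarfen=15 Greywater=30 Hollowpine=26 Ironridge=26 → close Greywater (overflow 16)
  30÷3 = 10 each, +1 to first 0
Round 4: Cedarfen=25 Hollowpine=36 Ironridge=36 → close Hollowpine (overflow 25)
  36÷2 = 18 each, +1 to first 0
Round 5: Cedarfen=43 Ironridge=54 → close Ironridge (overflow 39)
  54÷1 = 54 each, +1 to first 0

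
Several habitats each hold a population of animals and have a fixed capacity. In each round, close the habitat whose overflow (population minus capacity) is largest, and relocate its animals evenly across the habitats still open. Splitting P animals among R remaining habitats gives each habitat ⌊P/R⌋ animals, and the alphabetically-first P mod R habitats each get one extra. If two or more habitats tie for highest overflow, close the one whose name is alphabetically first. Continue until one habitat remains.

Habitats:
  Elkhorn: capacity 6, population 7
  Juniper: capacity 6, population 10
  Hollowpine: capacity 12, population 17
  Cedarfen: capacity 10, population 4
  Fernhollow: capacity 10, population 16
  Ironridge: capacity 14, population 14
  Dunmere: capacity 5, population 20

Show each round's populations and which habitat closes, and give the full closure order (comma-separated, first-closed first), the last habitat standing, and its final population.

Closure order: Dunmere, Fernhollow, Hollowpine, Juniper, Elkhorn, Ironridge
Last habitat: Cedarfen with 88 animals

Round 1: Cedarfen=4 Dunmere=20 Elkhorn=7 Fernhollow=16 Hollowpine=17 Ironridge=14 Juniper=10 → close Dunmere (overflow 15)
  20÷6 = 3 each, +1 to first 2
Round 2: Cedarfen=8 Elkhorn=11 Fernhollow=19 Hollowpine=20 Ironridge=17 Juniper=13 → close Fernhollow (overflow 9)
  19÷5 = 3 each, +1 to first 4
Round 3: Cedarfen=12 Elkhorn=15 Hollowpine=24 Ironridge=21 Juniper=16 → close Hollowpine (overflow 12)
  24÷4 = 6 each, +1 to first 0
Round 4: Cedarfen=18 Elkhorn=21 Ironridge=27 Juniper=22 → close Juniper (overflow 16)
  22÷3 = 7 each, +1 to first 1
Round 5: Cedarfen=26 Elkhorn=28 Ironridge=34 → close Elkhorn (overflow 22)
  28÷2 = 14 each, +1 to first 0
Round 6: Cedarfen=40 Ironridge=48 → close Ironridge (overflow 34)
  48÷1 = 48 each, +1 to first 0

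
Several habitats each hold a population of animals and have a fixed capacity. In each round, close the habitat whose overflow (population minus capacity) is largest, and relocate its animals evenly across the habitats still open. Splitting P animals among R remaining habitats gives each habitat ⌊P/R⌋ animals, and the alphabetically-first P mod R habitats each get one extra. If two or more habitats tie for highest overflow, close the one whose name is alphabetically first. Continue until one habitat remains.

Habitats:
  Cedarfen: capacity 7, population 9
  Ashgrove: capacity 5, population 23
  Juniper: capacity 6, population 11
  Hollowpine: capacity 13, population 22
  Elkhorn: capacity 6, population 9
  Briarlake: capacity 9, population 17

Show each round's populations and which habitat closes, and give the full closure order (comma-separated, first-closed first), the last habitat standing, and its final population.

Round 1: Ashgrove=23 Briarlake=17 Cedarfen=9 Elkhorn=9 Hollowpine=22 Juniper=11 → close Ashgrove (overflow 18)
  23÷5 = 4 each, +1 to first 3
Round 2: Briarlake=22 Cedarfen=14 Elkhorn=14 Hollowpine=26 Juniper=15 → close Briarlake (overflow 13)
  22÷4 = 5 each, +1 to first 2
Round 3: Cedarfen=20 Elkhorn=20 Hollowpine=31 Juniper=20 → close Hollowpine (overflow 18)
  31÷3 = 10 each, +1 to first 1
Round 4: Cedarfen=31 Elkhorn=30 Juniper=30 → close Cedarfen (overflow 24)
  31÷2 = 15 each, +1 to first 1
Round 5: Elkhorn=46 Juniper=45 → close Elkhorn (overflow 40)
  46÷1 = 46 each, +1 to first 0

Closure order: Ashgrove, Briarlake, Hollowpine, Cedarfen, Elkhorn
Last habitat: Juniper with 91 animals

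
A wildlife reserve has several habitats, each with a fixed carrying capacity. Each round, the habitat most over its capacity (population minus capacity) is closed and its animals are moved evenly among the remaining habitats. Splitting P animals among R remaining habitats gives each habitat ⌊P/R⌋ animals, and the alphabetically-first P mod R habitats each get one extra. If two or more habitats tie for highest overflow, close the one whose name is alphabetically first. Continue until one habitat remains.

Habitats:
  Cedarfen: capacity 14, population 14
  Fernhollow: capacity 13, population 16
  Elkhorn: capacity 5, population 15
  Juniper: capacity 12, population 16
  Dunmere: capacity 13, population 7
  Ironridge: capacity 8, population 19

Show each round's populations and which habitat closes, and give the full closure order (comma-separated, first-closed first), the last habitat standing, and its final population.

Closure order: Ironridge, Elkhorn, Fernhollow, Juniper, Cedarfen
Last habitat: Dunmere with 87 animals

Round 1: Cedarfen=14 Dunmere=7 Elkhorn=15 Fernhollow=16 Ironridge=19 Juniper=16 → close Ironridge (overflow 11)
  19÷5 = 3 each, +1 to first 4
Round 2: Cedarfen=18 Dunmere=11 Elkhorn=19 Fernhollow=20 Juniper=19 → close Elkhorn (overflow 14)
  19÷4 = 4 each, +1 to first 3
Round 3: Cedarfen=23 Dunmere=16 Fernhollow=25 Juniper=23 → close Fernhollow (overflow 12)
  25÷3 = 8 each, +1 to first 1
Round 4: Cedarfen=32 Dunmere=24 Juniper=31 → close Juniper (overflow 19)
  31÷2 = 15 each, +1 to first 1
Round 5: Cedarfen=48 Dunmere=39 → close Cedarfen (overflow 34)
  48÷1 = 48 each, +1 to first 0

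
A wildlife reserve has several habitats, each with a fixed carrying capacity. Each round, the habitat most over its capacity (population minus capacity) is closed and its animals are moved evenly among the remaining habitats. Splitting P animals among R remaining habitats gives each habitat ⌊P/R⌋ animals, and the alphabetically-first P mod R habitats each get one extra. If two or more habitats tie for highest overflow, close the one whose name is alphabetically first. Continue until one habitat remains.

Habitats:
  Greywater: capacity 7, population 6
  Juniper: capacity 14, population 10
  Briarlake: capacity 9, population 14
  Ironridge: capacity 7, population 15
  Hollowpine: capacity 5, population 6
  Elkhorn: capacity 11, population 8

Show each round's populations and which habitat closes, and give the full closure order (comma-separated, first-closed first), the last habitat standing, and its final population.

Closure order: Ironridge, Briarlake, Hollowpine, Elkhorn, Greywater
Last habitat: Juniper with 59 animals

Round 1: Briarlake=14 Elkhorn=8 Greywater=6 Hollowpine=6 Ironridge=15 Juniper=10 → close Ironridge (overflow 8)
  15÷5 = 3 each, +1 to first 0
Round 2: Briarlake=17 Elkhorn=11 Greywater=9 Hollowpine=9 Juniper=13 → close Briarlake (overflow 8)
  17÷4 = 4 each, +1 to first 1
Round 3: Elkhorn=16 Greywater=13 Hollowpine=13 Juniper=17 → close Hollowpine (overflow 8)
  13÷3 = 4 each, +1 to first 1
Round 4: Elkhorn=21 Greywater=17 Juniper=21 → close Elkhorn (overflow 10)
  21÷2 = 10 each, +1 to first 1
Round 5: Greywater=28 Juniper=31 → close Greywater (overflow 21)
  28÷1 = 28 each, +1 to first 0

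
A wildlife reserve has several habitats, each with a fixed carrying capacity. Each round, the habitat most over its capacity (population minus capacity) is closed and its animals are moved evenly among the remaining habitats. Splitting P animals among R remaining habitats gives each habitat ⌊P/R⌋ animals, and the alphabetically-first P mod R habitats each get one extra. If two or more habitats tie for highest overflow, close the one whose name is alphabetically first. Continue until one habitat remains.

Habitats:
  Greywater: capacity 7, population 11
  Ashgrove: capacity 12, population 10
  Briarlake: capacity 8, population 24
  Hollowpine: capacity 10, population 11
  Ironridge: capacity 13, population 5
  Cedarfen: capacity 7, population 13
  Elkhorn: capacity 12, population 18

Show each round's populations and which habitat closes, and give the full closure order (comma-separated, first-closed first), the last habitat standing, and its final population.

Closure order: Briarlake, Cedarfen, Elkhorn, Greywater, Ashgrove, Hollowpine
Last habitat: Ironridge with 92 animals

Round 1: Ashgrove=10 Briarlake=24 Cedarfen=13 Elkhorn=18 Greywater=11 Hollowpine=11 Ironridge=5 → close Briarlake (overflow 16)
  24÷6 = 4 each, +1 to first 0
Round 2: Ashgrove=14 Cedarfen=17 Elkhorn=22 Greywater=15 Hollowpine=15 Ironridge=9 → close Cedarfen (overflow 10)
  17÷5 = 3 each, +1 to first 2
Round 3: Ashgrove=18 Elkhorn=26 Greywater=18 Hollowpine=18 Ironridge=12 → close Elkhorn (overflow 14)
  26÷4 = 6 each, +1 to first 2
Round 4: Ashgrove=25 Greywater=25 Hollowpine=24 Ironridge=18 → close Greywater (overflow 18)
  25÷3 = 8 each, +1 to first 1
Round 5: Ashgrove=34 Hollowpine=32 Ironridge=26 → close Ashgrove (overflow 22)
  34÷2 = 17 each, +1 to first 0
Round 6: Hollowpine=49 Ironridge=43 → close Hollowpine (overflow 39)
  49÷1 = 49 each, +1 to first 0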